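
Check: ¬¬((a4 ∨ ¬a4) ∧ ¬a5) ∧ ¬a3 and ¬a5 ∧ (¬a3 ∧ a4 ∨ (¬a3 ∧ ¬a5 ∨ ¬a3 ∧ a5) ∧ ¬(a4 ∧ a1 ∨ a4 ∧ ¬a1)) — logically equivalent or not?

Yes

E1: ¬¬((a4 ∨ ¬a4) ∧ ¬a5) ∧ ¬a3
    = ¬¬¬a5 ∧ ¬a3   — complement / identity
    = ¬a5 ∧ ¬a3   — double negation
E2: ¬a5 ∧ (¬a3 ∧ a4 ∨ (¬a3 ∧ ¬a5 ∨ ¬a3 ∧ a5) ∧ ¬(a4 ∧ a1 ∨ a4 ∧ ¬a1))
    = ¬a5 ∧ (¬a3 ∧ a4 ∨ ¬a3 ∧ ¬(a4 ∧ a1 ∨ a4 ∧ ¬a1))   — distribution
    = ¬a5 ∧ (¬a3 ∧ a4 ∨ ¬a3 ∧ ¬a4)   — distribution
    = ¬a5 ∧ ¬a3   — distribution
Both reduce to ¬a5 ∧ ¬a3, so they are equivalent.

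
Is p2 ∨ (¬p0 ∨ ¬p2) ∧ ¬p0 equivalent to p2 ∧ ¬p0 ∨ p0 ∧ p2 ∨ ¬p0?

E1: p2 ∨ (¬p0 ∨ ¬p2) ∧ ¬p0
    = p2 ∨ ¬p0
E2: p2 ∧ ¬p0 ∨ p0 ∧ p2 ∨ ¬p0
    = p2 ∨ ¬p0
Both reduce to p2 ∨ ¬p0, so they are equivalent.

Yes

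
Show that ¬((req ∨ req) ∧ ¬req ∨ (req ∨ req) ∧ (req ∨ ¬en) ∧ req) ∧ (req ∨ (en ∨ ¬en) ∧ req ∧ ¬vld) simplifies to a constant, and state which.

False

¬((req ∨ req) ∧ ¬req ∨ (req ∨ req) ∧ (req ∨ ¬en) ∧ req) ∧ (req ∨ (en ∨ ¬en) ∧ req ∧ ¬vld)
= ¬((req ∨ req) ∧ ¬req ∨ (req ∨ req) ∧ req) ∧ (req ∨ (en ∨ ¬en) ∧ req ∧ ¬vld)   — absorption
= ¬((req ∨ req) ∧ ¬req ∨ (req ∨ req) ∧ req) ∧ (req ∨ req ∧ ¬vld)   — complement / identity
= ¬((req ∨ req) ∧ ¬req ∨ (req ∨ req) ∧ req) ∧ req   — absorption
= ¬(req ∨ req) ∧ req   — distribution
= ¬req ∧ req   — idempotence
= False   — complement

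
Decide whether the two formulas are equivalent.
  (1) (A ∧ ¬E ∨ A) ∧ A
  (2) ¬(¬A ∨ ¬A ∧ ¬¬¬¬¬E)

Yes

E1: (A ∧ ¬E ∨ A) ∧ A
    = A ∧ A
    = A
E2: ¬(¬A ∨ ¬A ∧ ¬¬¬¬¬E)
    = ¬(¬A ∨ ¬A ∧ ¬¬¬E)
    = ¬(¬A ∨ ¬A ∧ ¬E)
    = ¬¬A
    = A
Both reduce to A, so they are equivalent.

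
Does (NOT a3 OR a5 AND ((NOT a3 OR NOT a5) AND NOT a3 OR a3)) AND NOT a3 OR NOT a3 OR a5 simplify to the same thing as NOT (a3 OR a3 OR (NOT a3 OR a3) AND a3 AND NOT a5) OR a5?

E1: (NOT a3 OR a5 AND ((NOT a3 OR NOT a5) AND NOT a3 OR a3)) AND NOT a3 OR NOT a3 OR a5
    = (NOT a3 OR a5 AND (NOT a3 OR a3)) AND NOT a3 OR NOT a3 OR a5
    = (NOT a3 OR a5) AND NOT a3 OR NOT a3 OR a5
    = NOT a3 OR a5
E2: NOT (a3 OR a3 OR (NOT a3 OR a3) AND a3 AND NOT a5) OR a5
    = NOT (a3 OR a3 OR a3 AND NOT a5) OR a5
    = NOT (a3 OR a3) OR a5
    = NOT a3 OR a5
Both reduce to NOT a3 OR a5, so they are equivalent.

Yes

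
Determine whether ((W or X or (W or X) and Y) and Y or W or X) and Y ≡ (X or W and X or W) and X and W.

No

E1: ((W or X or (W or X) and Y) and Y or W or X) and Y
    = ((W or X) and Y or W or X) and Y   (absorption)
    = (W or X) and Y   (absorption)
E2: (X or W and X or W) and X and W
    = (X or W) and X and W   (absorption)
    = X and W   (absorption)
These differ: at W=1, X=1, Y=0, E1 = 0 but E2 = 1.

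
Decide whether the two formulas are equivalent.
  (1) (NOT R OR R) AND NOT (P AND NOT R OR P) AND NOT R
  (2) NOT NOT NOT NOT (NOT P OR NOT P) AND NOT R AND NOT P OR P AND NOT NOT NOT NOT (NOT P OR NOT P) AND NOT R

E1: (NOT R OR R) AND NOT (P AND NOT R OR P) AND NOT R
    = (NOT R OR R) AND NOT P AND NOT R   (absorption)
    = NOT P AND NOT R   (complement / identity)
E2: NOT NOT NOT NOT (NOT P OR NOT P) AND NOT R AND NOT P OR P AND NOT NOT NOT NOT (NOT P OR NOT P) AND NOT R
    = NOT NOT NOT NOT (NOT P OR NOT P) AND NOT R   (distribution)
    = NOT NOT NOT (P AND P) AND NOT R   (De Morgan)
    = NOT (P AND P) AND NOT R   (double negation)
    = NOT P AND NOT R   (idempotence)
Both reduce to NOT P AND NOT R, so they are equivalent.

Yes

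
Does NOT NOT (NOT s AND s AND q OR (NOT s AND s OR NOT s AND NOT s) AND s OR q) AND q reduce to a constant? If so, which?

no

NOT NOT (NOT s AND s AND q OR (NOT s AND s OR NOT s AND NOT s) AND s OR q) AND q
= NOT NOT (NOT s AND s AND q OR NOT s AND s OR q) AND q   [distribution]
= NOT NOT (NOT s AND s OR q) AND q   [absorption]
= (NOT s AND s OR q) AND q   [double negation]
= q AND q   [complement / identity]
= q   [idempotence]
This depends on q, so it is not a constant.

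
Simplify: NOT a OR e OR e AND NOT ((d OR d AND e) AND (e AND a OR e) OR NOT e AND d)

NOT a OR e

NOT a OR e OR e AND NOT ((d OR d AND e) AND (e AND a OR e) OR NOT e AND d)
= NOT a OR e OR e AND NOT ((d OR d AND e) AND e OR NOT e AND d)   (absorption)
= NOT a OR e OR e AND NOT (d AND e OR NOT e AND d)   (absorption)
= NOT a OR e OR e AND NOT d   (distribution)
= NOT a OR e   (absorption)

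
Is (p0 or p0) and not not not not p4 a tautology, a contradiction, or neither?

(p0 or p0) and not not not not p4
= (p0 or p0) and not not p4   — double negation
= p0 and not not p4   — idempotence
= p0 and p4   — double negation
This depends on p0, p4, so it is not a constant.

neither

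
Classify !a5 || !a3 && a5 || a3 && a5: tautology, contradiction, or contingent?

tautology

!a5 || !a3 && a5 || a3 && a5
= !a5 || a5   — distribution
= true   — complement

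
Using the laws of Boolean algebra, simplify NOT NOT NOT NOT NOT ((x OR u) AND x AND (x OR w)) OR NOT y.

NOT NOT NOT NOT NOT ((x OR u) AND x AND (x OR w)) OR NOT y
= NOT NOT NOT ((x OR u) AND x AND (x OR w)) OR NOT y   (double negation)
= NOT ((x OR u) AND x AND (x OR w)) OR NOT y   (double negation)
= NOT (x AND (x OR w)) OR NOT y   (absorption)
= NOT x OR NOT y   (absorption)

NOT x OR NOT y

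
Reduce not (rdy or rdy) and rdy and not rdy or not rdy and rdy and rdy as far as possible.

not (rdy or rdy) and rdy and not rdy or not rdy and rdy and rdy
= not rdy and rdy and not rdy or not rdy and rdy and rdy
= not rdy and rdy
= False

False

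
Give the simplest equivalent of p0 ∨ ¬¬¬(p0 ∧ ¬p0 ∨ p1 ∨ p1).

p0 ∨ ¬p1

p0 ∨ ¬¬¬(p0 ∧ ¬p0 ∨ p1 ∨ p1)
= p0 ∨ ¬¬¬(p1 ∨ p1)   (complement / identity)
= p0 ∨ ¬(p1 ∨ p1)   (double negation)
= p0 ∨ ¬p1   (idempotence)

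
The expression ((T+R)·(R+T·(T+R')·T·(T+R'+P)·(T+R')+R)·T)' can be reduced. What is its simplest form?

((T+R)·(R+T·(T+R')·T·(T+R'+P)·(T+R')+R)·T)'
= ((T+R)·(R+T·(T+R')·T·(T+R')+R)·T)'
= ((T+R)·(R+T·(T+R')+R)·T)'
= ((T·(T·(T+R')+R)+R)·T)'
= ((T·(T+R)+R)·T)'
= ((T+R)·T)'
= T'

T'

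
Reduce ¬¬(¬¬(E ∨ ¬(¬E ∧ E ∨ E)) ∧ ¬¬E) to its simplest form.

E

¬¬(¬¬(E ∨ ¬(¬E ∧ E ∨ E)) ∧ ¬¬E)
= ¬(¬(E ∨ ¬(¬E ∧ E ∨ E)) ∨ ¬E)
= ¬(¬(E ∨ ¬E) ∨ ¬E)
= (E ∨ ¬E) ∧ E
= E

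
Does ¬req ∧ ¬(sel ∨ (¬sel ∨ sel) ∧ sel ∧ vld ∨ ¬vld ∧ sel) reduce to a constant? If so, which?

no

¬req ∧ ¬(sel ∨ (¬sel ∨ sel) ∧ sel ∧ vld ∨ ¬vld ∧ sel)
= ¬req ∧ ¬(sel ∨ sel ∧ vld ∨ ¬vld ∧ sel)   [complement / identity]
= ¬req ∧ ¬(sel ∨ sel)   [distribution]
= ¬req ∧ ¬sel   [idempotence]
This depends on req, sel, so it is not a constant.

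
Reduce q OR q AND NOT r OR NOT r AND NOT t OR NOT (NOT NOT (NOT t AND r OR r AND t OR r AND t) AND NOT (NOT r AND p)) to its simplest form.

q OR q AND NOT r OR NOT r AND NOT t OR NOT (NOT NOT (NOT t AND r OR r AND t OR r AND t) AND NOT (NOT r AND p))
= q OR q AND NOT r OR NOT r AND NOT t OR NOT (NOT NOT (r OR r AND t) AND NOT (NOT r AND p))   [distribution]
= q OR q AND NOT r OR NOT r AND NOT t OR NOT (r OR r AND t) OR NOT r AND p   [De Morgan]
= q OR q AND NOT r OR NOT r AND NOT t OR NOT r OR NOT r AND p   [absorption]
= q OR NOT r AND NOT t OR NOT r OR NOT r AND p   [absorption]
= q OR NOT r AND NOT t OR NOT r   [absorption]
= q OR NOT r   [absorption]

q OR NOT r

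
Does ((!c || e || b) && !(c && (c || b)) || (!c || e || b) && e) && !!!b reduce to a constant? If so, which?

((!c || e || b) && !(c && (c || b)) || (!c || e || b) && e) && !!!b
= (!c || e || b) && (!(c && (c || b)) || e) && !!!b   [distribution]
= (!c || e || b) && (!(c && (c || b)) || e) && !b   [double negation]
= (!c || e || b) && (!c || e) && !b   [absorption]
= (!c || e) && !b   [absorption]
This depends on b, c, e, so it is not a constant.

no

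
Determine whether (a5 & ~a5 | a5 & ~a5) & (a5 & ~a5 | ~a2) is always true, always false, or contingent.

(a5 & ~a5 | a5 & ~a5) & (a5 & ~a5 | ~a2)
= a5 & ~a5 & ~a2 | a5 & ~a5   [distribution]
= a5 & ~a5   [absorption]
= 0   [complement]

always false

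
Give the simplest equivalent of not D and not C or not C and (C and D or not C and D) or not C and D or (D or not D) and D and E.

not C or D and E

not D and not C or not C and (C and D or not C and D) or not C and D or (D or not D) and D and E
= not D and not C or not C and D or not C and D or (D or not D) and D and E   [distribution]
= not D and not C or not C and D or (D or not D) and D and E   [idempotence]
= not C or (D or not D) and D and E   [distribution]
= not C or D and E   [complement / identity]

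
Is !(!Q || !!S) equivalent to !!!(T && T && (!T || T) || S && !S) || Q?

No

E1: !(!Q || !!S)
    = Q && !S
E2: !!!(T && T && (!T || T) || S && !S) || Q
    = !!!(T && T && (!T || T)) || Q
    = !!!(T && T) || Q
    = !(T && T) || Q
    = !T || Q
These differ: at Q=0, S=1, T=0, E1 = 0 but E2 = 1.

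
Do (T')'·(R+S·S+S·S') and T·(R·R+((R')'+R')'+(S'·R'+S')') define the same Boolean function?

Yes

E1: (T')'·(R+S·S+S·S')
    = (T')'·(R+S)   [distribution]
    = T·(R+S)   [double negation]
E2: T·(R·R+((R')'+R')'+(S'·R'+S')')
    = T·(R·R+((R')'+R')'+(S')')   [absorption]
    = T·(R·R+((R')'+R')'+S)   [double negation]
    = T·(R·R+R'·R+S)   [De Morgan]
    = T·(R+S)   [distribution]
Both reduce to T·(R+S), so they are equivalent.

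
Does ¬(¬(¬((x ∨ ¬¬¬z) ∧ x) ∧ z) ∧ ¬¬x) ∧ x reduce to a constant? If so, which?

¬(¬(¬((x ∨ ¬¬¬z) ∧ x) ∧ z) ∧ ¬¬x) ∧ x
= (¬((x ∨ ¬¬¬z) ∧ x) ∧ z ∨ ¬x) ∧ x
= (¬((x ∨ ¬z) ∧ x) ∧ z ∨ ¬x) ∧ x
= (¬x ∧ z ∨ ¬x) ∧ x
= ¬x ∧ x
= False

yes, False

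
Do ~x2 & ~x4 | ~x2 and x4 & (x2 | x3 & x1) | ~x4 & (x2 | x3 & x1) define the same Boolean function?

E1: ~x2 & ~x4 | ~x2
    = ~x2   (absorption)
E2: x4 & (x2 | x3 & x1) | ~x4 & (x2 | x3 & x1)
    = x2 | x3 & x1   (distribution)
These differ: at x1=1, x2=1, x3=1, x4=0, E1 = 0 but E2 = 1.

No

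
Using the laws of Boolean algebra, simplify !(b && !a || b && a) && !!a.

!b && a

!(b && !a || b && a) && !!a
= !b && !!a   [distribution]
= !b && a   [double negation]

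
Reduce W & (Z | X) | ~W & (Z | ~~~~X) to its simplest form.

Z | X

W & (Z | X) | ~W & (Z | ~~~~X)
= W & (Z | X) | ~W & (Z | ~~X)   (double negation)
= W & (Z | X) | ~W & (Z | X)   (double negation)
= Z | X   (distribution)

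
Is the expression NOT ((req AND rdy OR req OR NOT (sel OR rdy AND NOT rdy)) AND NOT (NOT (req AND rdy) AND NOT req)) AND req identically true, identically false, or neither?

identically false

NOT ((req AND rdy OR req OR NOT (sel OR rdy AND NOT rdy)) AND NOT (NOT (req AND rdy) AND NOT req)) AND req
= NOT ((req AND rdy OR req OR NOT sel) AND NOT (NOT (req AND rdy) AND NOT req)) AND req
= NOT ((req AND rdy OR req OR NOT sel) AND (req AND rdy OR req)) AND req
= NOT (req AND rdy OR req) AND req
= NOT req AND req
= FALSE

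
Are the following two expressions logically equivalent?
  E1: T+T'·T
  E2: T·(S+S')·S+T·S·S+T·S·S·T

E1: T+T'·T
    = T   [complement / identity]
E2: T·(S+S')·S+T·S·S+T·S·S·T
    = T·(S+S')·S+T·S·S   [absorption]
    = T·S+T·S·S   [complement / identity]
    = T·S   [absorption]
These differ: at S=0, T=1, E1 = 1 but E2 = 0.

No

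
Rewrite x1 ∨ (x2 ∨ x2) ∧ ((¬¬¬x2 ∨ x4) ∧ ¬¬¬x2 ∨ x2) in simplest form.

x1 ∨ (x2 ∨ x2) ∧ ((¬¬¬x2 ∨ x4) ∧ ¬¬¬x2 ∨ x2)
= x1 ∨ (x2 ∨ x2) ∧ (¬¬¬x2 ∨ x2)   [absorption]
= x1 ∨ x2 ∧ (¬¬¬x2 ∨ x2)   [idempotence]
= x1 ∨ x2 ∧ (¬x2 ∨ x2)   [double negation]
= x1 ∨ x2   [complement / identity]

x1 ∨ x2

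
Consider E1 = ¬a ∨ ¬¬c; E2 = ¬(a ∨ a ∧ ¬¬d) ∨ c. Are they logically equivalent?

Yes

E1: ¬a ∨ ¬¬c
    = ¬a ∨ c   [double negation]
E2: ¬(a ∨ a ∧ ¬¬d) ∨ c
    = ¬(a ∨ a ∧ d) ∨ c   [double negation]
    = ¬a ∨ c   [absorption]
Both reduce to ¬a ∨ c, so they are equivalent.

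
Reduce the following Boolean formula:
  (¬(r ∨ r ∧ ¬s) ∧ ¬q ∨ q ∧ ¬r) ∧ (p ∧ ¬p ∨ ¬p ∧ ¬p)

(¬(r ∨ r ∧ ¬s) ∧ ¬q ∨ q ∧ ¬r) ∧ (p ∧ ¬p ∨ ¬p ∧ ¬p)
= (¬r ∧ ¬q ∨ q ∧ ¬r) ∧ (p ∧ ¬p ∨ ¬p ∧ ¬p)   (absorption)
= (¬r ∧ ¬q ∨ q ∧ ¬r) ∧ ¬p   (distribution)
= ¬r ∧ ¬p   (distribution)

¬r ∧ ¬p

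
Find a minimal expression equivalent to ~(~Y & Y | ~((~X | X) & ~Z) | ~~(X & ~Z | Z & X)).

~(~Y & Y | ~((~X | X) & ~Z) | ~~(X & ~Z | Z & X))
= ~(~Y & Y | ~~Z | ~~(X & ~Z | Z & X))   [complement / identity]
= ~(~~Z | ~~(X & ~Z | Z & X))   [complement / identity]
= ~Z & ~(X & ~Z | Z & X)   [De Morgan]
= ~Z & ~X   [distribution]

~Z & ~X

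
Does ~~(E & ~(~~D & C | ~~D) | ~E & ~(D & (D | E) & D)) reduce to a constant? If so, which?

~~(E & ~(~~D & C | ~~D) | ~E & ~(D & (D | E) & D))
= ~~(E & ~(~~D & C | ~~D) | ~E & ~(D & D))
= ~~(E & ~~~D | ~E & ~(D & D))
= ~~(E & ~D | ~E & ~(D & D))
= E & ~D | ~E & ~(D & D)
= E & ~D | ~E & ~D
= ~D
This depends on D, so it is not a constant.

no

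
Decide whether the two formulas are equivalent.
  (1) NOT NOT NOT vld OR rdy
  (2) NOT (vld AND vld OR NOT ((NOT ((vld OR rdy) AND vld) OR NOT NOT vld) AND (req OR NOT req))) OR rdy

E1: NOT NOT NOT vld OR rdy
    = NOT vld OR rdy
E2: NOT (vld AND vld OR NOT ((NOT ((vld OR rdy) AND vld) OR NOT NOT vld) AND (req OR NOT req))) OR rdy
    = NOT (vld AND vld OR NOT ((NOT vld OR NOT NOT vld) AND (req OR NOT req))) OR rdy
    = NOT (vld AND vld OR NOT (NOT vld OR NOT NOT vld)) OR rdy
    = NOT (vld AND vld OR vld AND NOT vld) OR rdy
    = NOT vld OR rdy
Both reduce to NOT vld OR rdy, so they are equivalent.

Yes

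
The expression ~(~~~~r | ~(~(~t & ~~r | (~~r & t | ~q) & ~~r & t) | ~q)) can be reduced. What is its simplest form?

~r

~(~~~~r | ~(~(~t & ~~r | (~~r & t | ~q) & ~~r & t) | ~q))
= ~(~~~~r | ~(~(~t & ~~r | ~~r & t) | ~q))   — absorption
= ~(~~r | ~(~(~t & ~~r | ~~r & t) | ~q))   — double negation
= ~(~~r | (~t & ~~r | ~~r & t) & q)   — De Morgan
= ~(~~r | ~~r & q)   — distribution
= ~~~r   — absorption
= ~r   — double negation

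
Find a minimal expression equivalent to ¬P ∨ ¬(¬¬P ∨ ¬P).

¬P

¬P ∨ ¬(¬¬P ∨ ¬P)
= ¬P ∨ ¬P ∧ P   (De Morgan)
= ¬P   (complement / identity)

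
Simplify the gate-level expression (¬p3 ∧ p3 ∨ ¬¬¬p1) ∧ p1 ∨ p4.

p4

(¬p3 ∧ p3 ∨ ¬¬¬p1) ∧ p1 ∨ p4
= (¬p3 ∧ p3 ∨ ¬p1) ∧ p1 ∨ p4   — double negation
= ¬p1 ∧ p1 ∨ p4   — complement / identity
= p4   — complement / identity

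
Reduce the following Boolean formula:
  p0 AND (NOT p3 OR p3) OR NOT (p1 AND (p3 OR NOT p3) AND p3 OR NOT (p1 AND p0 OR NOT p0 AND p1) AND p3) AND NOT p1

p0 AND (NOT p3 OR p3) OR NOT (p1 AND (p3 OR NOT p3) AND p3 OR NOT (p1 AND p0 OR NOT p0 AND p1) AND p3) AND NOT p1
= p0 OR NOT (p1 AND (p3 OR NOT p3) AND p3 OR NOT (p1 AND p0 OR NOT p0 AND p1) AND p3) AND NOT p1   (complement / identity)
= p0 OR NOT (p1 AND p3 OR NOT (p1 AND p0 OR NOT p0 AND p1) AND p3) AND NOT p1   (complement / identity)
= p0 OR NOT (p1 AND p3 OR NOT p1 AND p3) AND NOT p1   (distribution)
= p0 OR NOT p3 AND NOT p1   (distribution)

p0 OR NOT p3 AND NOT p1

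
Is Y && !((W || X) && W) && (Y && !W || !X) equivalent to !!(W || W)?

E1: Y && !((W || X) && W) && (Y && !W || !X)
    = Y && !W && (Y && !W || !X)
    = Y && !W
E2: !!(W || W)
    = !!W
    = W
These differ: at W=1, X=0, Y=0, E1 = 0 but E2 = 1.

No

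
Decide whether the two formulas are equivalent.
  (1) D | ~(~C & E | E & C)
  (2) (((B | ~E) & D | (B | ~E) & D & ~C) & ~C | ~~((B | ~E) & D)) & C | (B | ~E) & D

No

E1: D | ~(~C & E | E & C)
    = D | ~E   — distribution
E2: (((B | ~E) & D | (B | ~E) & D & ~C) & ~C | ~~((B | ~E) & D)) & C | (B | ~E) & D
    = (((B | ~E) & D | (B | ~E) & D & ~C) & ~C | (B | ~E) & D) & C | (B | ~E) & D   — double negation
    = ((B | ~E) & D & ~C | (B | ~E) & D) & C | (B | ~E) & D   — absorption
    = (B | ~E) & D & C | (B | ~E) & D   — absorption
    = (B | ~E) & D   — absorption
These differ: at B=0, C=0, D=0, E=0, E1 = 1 but E2 = 0.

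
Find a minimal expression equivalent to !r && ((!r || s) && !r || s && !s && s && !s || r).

!r

!r && ((!r || s) && !r || s && !s && s && !s || r)
= !r && ((!r || s) && !r || s && !s || r)   [idempotence]
= !r && (!r || s && !s || r)   [absorption]
= !r && (!r || r)   [complement / identity]
= !r   [complement / identity]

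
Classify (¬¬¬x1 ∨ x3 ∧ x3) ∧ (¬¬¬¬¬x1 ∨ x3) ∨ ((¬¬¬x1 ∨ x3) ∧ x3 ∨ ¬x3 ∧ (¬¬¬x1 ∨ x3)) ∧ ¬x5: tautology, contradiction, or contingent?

contingent

(¬¬¬x1 ∨ x3 ∧ x3) ∧ (¬¬¬¬¬x1 ∨ x3) ∨ ((¬¬¬x1 ∨ x3) ∧ x3 ∨ ¬x3 ∧ (¬¬¬x1 ∨ x3)) ∧ ¬x5
= (¬¬¬x1 ∨ x3 ∧ x3) ∧ (¬¬¬x1 ∨ x3) ∨ ((¬¬¬x1 ∨ x3) ∧ x3 ∨ ¬x3 ∧ (¬¬¬x1 ∨ x3)) ∧ ¬x5   [double negation]
= (¬¬¬x1 ∨ x3 ∧ x3) ∧ (¬¬¬x1 ∨ x3) ∨ (¬¬¬x1 ∨ x3) ∧ ¬x5   [distribution]
= (¬¬¬x1 ∨ x3) ∧ (¬¬¬x1 ∨ x3 ∧ x3 ∨ ¬x5)   [distribution]
= (¬¬¬x1 ∨ x3) ∧ (¬¬¬x1 ∨ x3 ∨ ¬x5)   [idempotence]
= ¬¬¬x1 ∨ x3   [absorption]
= ¬x1 ∨ x3   [double negation]
This depends on x1, x3, so it is not a constant.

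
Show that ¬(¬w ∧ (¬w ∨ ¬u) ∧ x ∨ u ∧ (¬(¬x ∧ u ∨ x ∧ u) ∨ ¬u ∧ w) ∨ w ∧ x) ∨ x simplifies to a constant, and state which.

True

¬(¬w ∧ (¬w ∨ ¬u) ∧ x ∨ u ∧ (¬(¬x ∧ u ∨ x ∧ u) ∨ ¬u ∧ w) ∨ w ∧ x) ∨ x
= ¬(¬w ∧ x ∨ u ∧ (¬(¬x ∧ u ∨ x ∧ u) ∨ ¬u ∧ w) ∨ w ∧ x) ∨ x
= ¬(¬w ∧ x ∨ u ∧ (¬u ∨ ¬u ∧ w) ∨ w ∧ x) ∨ x
= ¬(¬w ∧ x ∨ u ∧ ¬u ∨ w ∧ x) ∨ x
= ¬(¬w ∧ x ∨ w ∧ x) ∨ x
= ¬x ∨ x
= True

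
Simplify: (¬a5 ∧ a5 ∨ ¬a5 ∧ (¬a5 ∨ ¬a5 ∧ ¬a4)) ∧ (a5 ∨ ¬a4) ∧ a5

(¬a5 ∧ a5 ∨ ¬a5 ∧ (¬a5 ∨ ¬a5 ∧ ¬a4)) ∧ (a5 ∨ ¬a4) ∧ a5
= (¬a5 ∧ a5 ∨ ¬a5 ∧ (¬a5 ∨ ¬a5 ∧ ¬a4)) ∧ a5   [absorption]
= (¬a5 ∧ a5 ∨ ¬a5 ∧ ¬a5) ∧ a5   [absorption]
= ¬a5 ∧ a5   [distribution]
= False   [complement]

False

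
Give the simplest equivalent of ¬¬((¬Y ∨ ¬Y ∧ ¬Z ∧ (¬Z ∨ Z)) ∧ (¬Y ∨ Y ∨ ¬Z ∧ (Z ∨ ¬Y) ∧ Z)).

¬Y

¬¬((¬Y ∨ ¬Y ∧ ¬Z ∧ (¬Z ∨ Z)) ∧ (¬Y ∨ Y ∨ ¬Z ∧ (Z ∨ ¬Y) ∧ Z))
= ¬¬((¬Y ∨ ¬Y ∧ ¬Z) ∧ (¬Y ∨ Y ∨ ¬Z ∧ (Z ∨ ¬Y) ∧ Z))   — complement / identity
= ¬¬((¬Y ∨ ¬Y ∧ ¬Z) ∧ (¬Y ∨ Y ∨ ¬Z ∧ Z))   — absorption
= ¬¬(¬Y ∧ (¬Y ∨ Y ∨ ¬Z ∧ Z))   — absorption
= ¬¬(¬Y ∧ (¬Y ∨ Y))   — complement / identity
= ¬Y ∧ (¬Y ∨ Y)   — double negation
= ¬Y   — complement / identity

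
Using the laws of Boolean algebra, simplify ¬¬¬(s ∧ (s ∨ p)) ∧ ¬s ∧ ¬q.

¬s ∧ ¬q

¬¬¬(s ∧ (s ∨ p)) ∧ ¬s ∧ ¬q
= ¬¬¬s ∧ ¬s ∧ ¬q   [absorption]
= ¬s ∧ ¬s ∧ ¬q   [double negation]
= ¬s ∧ ¬q   [idempotence]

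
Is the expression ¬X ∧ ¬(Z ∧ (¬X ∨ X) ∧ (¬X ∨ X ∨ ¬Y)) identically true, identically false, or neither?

¬X ∧ ¬(Z ∧ (¬X ∨ X) ∧ (¬X ∨ X ∨ ¬Y))
= ¬X ∧ ¬(Z ∧ (¬X ∨ X))   — absorption
= ¬X ∧ ¬Z   — complement / identity
This depends on X, Z, so it is not a constant.

neither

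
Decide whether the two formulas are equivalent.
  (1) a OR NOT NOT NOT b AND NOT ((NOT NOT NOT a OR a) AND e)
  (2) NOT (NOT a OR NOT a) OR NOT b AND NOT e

Yes

E1: a OR NOT NOT NOT b AND NOT ((NOT NOT NOT a OR a) AND e)
    = a OR NOT NOT NOT b AND NOT ((NOT a OR a) AND e)   — double negation
    = a OR NOT b AND NOT ((NOT a OR a) AND e)   — double negation
    = a OR NOT b AND NOT e   — complement / identity
E2: NOT (NOT a OR NOT a) OR NOT b AND NOT e
    = a AND a OR NOT b AND NOT e   — De Morgan
    = a OR NOT b AND NOT e   — idempotence
Both reduce to a OR NOT b AND NOT e, so they are equivalent.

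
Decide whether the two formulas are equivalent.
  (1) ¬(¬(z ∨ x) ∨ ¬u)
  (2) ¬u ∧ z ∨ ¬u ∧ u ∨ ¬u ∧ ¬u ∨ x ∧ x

E1: ¬(¬(z ∨ x) ∨ ¬u)
    = (z ∨ x) ∧ u
E2: ¬u ∧ z ∨ ¬u ∧ u ∨ ¬u ∧ ¬u ∨ x ∧ x
    = ¬u ∧ z ∨ ¬u ∨ x ∧ x
    = ¬u ∨ x ∧ x
    = ¬u ∨ x
These differ: at u=0, x=0, z=0, E1 = 0 but E2 = 1.

No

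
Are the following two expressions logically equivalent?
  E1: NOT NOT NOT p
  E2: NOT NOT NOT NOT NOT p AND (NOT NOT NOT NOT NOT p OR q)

Yes

E1: NOT NOT NOT p
    = NOT p
E2: NOT NOT NOT NOT NOT p AND (NOT NOT NOT NOT NOT p OR q)
    = NOT NOT NOT NOT NOT p
    = NOT NOT NOT p
    = NOT p
Both reduce to NOT p, so they are equivalent.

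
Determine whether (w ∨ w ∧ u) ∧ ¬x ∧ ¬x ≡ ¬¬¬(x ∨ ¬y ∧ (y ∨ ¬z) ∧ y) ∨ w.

No

E1: (w ∨ w ∧ u) ∧ ¬x ∧ ¬x
    = (w ∨ w ∧ u) ∧ ¬x   [idempotence]
    = w ∧ ¬x   [absorption]
E2: ¬¬¬(x ∨ ¬y ∧ (y ∨ ¬z) ∧ y) ∨ w
    = ¬¬¬(x ∨ ¬y ∧ y) ∨ w   [absorption]
    = ¬¬¬x ∨ w   [complement / identity]
    = ¬x ∨ w   [double negation]
These differ: at u=0, w=0, x=0, y=1, z=1, E1 = 0 but E2 = 1.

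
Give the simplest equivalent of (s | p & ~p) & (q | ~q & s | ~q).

(s | p & ~p) & (q | ~q & s | ~q)
= s & (q | ~q & s | ~q)
= s & (q | ~q)
= s

s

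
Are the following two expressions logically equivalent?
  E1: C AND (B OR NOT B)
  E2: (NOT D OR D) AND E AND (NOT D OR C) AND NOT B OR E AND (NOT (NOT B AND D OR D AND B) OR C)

E1: C AND (B OR NOT B)
    = C   — complement / identity
E2: (NOT D OR D) AND E AND (NOT D OR C) AND NOT B OR E AND (NOT (NOT B AND D OR D AND B) OR C)
    = (NOT D OR D) AND E AND (NOT D OR C) AND NOT B OR E AND (NOT D OR C)   — distribution
    = E AND (NOT D OR C) AND NOT B OR E AND (NOT D OR C)   — complement / identity
    = E AND (NOT D OR C)   — absorption
These differ: at B=1, C=1, D=0, E=0, E1 = 1 but E2 = 0.

No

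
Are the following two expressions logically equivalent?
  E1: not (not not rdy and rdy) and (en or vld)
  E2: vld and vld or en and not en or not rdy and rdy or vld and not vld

E1: not (not not rdy and rdy) and (en or vld)
    = not (rdy and rdy) and (en or vld)   — double negation
    = not rdy and (en or vld)   — idempotence
E2: vld and vld or en and not en or not rdy and rdy or vld and not vld
    = vld and vld or not rdy and rdy or vld and not vld   — complement / identity
    = vld and vld or vld and not vld   — complement / identity
    = vld   — distribution
These differ: at en=0, rdy=1, vld=1, E1 = 0 but E2 = 1.

No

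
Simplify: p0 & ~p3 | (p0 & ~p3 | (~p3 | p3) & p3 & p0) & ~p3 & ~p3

p0 & ~p3

p0 & ~p3 | (p0 & ~p3 | (~p3 | p3) & p3 & p0) & ~p3 & ~p3
= p0 & ~p3 | (p0 & ~p3 | p3 & p0) & ~p3 & ~p3
= p0 & ~p3 | p0 & ~p3 & ~p3
= p0 & ~p3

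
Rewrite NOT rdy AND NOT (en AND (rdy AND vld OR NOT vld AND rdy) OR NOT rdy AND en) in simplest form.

NOT rdy AND NOT en

NOT rdy AND NOT (en AND (rdy AND vld OR NOT vld AND rdy) OR NOT rdy AND en)
= NOT rdy AND NOT (en AND rdy OR NOT rdy AND en)
= NOT rdy AND NOT en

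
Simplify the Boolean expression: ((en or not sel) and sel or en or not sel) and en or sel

en or sel

((en or not sel) and sel or en or not sel) and en or sel
= (en or not sel) and en or sel   — absorption
= en or sel   — absorption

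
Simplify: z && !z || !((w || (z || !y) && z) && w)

z && !z || !((w || (z || !y) && z) && w)
= !((w || (z || !y) && z) && w)
= !((w || z) && w)
= !w

!w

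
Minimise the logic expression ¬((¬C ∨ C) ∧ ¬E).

¬((¬C ∨ C) ∧ ¬E)
= ¬¬E   (complement / identity)
= E   (double negation)

E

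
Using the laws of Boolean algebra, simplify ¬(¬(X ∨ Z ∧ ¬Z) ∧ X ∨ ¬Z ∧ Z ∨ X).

¬(¬(X ∨ Z ∧ ¬Z) ∧ X ∨ ¬Z ∧ Z ∨ X)
= ¬(¬X ∧ X ∨ ¬Z ∧ Z ∨ X)
= ¬(¬X ∧ X ∨ X)
= ¬X

¬X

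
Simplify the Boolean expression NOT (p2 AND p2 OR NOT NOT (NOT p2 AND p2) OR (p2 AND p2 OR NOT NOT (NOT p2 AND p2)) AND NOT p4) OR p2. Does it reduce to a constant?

TRUE

NOT (p2 AND p2 OR NOT NOT (NOT p2 AND p2) OR (p2 AND p2 OR NOT NOT (NOT p2 AND p2)) AND NOT p4) OR p2
= NOT (p2 AND p2 OR NOT NOT (NOT p2 AND p2)) OR p2   (absorption)
= NOT (p2 AND p2 OR NOT p2 AND p2) OR p2   (double negation)
= NOT p2 OR p2   (distribution)
= TRUE   (complement)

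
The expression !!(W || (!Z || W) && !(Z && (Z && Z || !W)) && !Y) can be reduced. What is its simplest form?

!!(W || (!Z || W) && !(Z && (Z && Z || !W)) && !Y)
= W || (!Z || W) && !(Z && (Z && Z || !W)) && !Y   [double negation]
= W || (!Z || W) && !(Z && (Z || !W)) && !Y   [idempotence]
= W || (!Z || W) && !Z && !Y   [absorption]
= W || !Z && !Y   [absorption]

W || !Z && !Y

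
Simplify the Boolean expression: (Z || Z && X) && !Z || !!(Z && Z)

Z

(Z || Z && X) && !Z || !!(Z && Z)
= (Z || Z && X) && !Z || Z && Z   (double negation)
= Z && !Z || Z && Z   (absorption)
= Z   (distribution)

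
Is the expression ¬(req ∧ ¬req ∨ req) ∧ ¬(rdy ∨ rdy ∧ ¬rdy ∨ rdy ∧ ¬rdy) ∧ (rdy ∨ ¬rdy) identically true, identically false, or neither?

neither

¬(req ∧ ¬req ∨ req) ∧ ¬(rdy ∨ rdy ∧ ¬rdy ∨ rdy ∧ ¬rdy) ∧ (rdy ∨ ¬rdy)
= ¬(req ∧ ¬req ∨ req) ∧ ¬(rdy ∨ rdy ∧ ¬rdy ∨ rdy ∧ ¬rdy)   — complement / identity
= ¬req ∧ ¬(rdy ∨ rdy ∧ ¬rdy ∨ rdy ∧ ¬rdy)   — complement / identity
= ¬req ∧ ¬(rdy ∨ rdy ∧ ¬rdy)   — complement / identity
= ¬req ∧ ¬rdy   — complement / identity
This depends on rdy, req, so it is not a constant.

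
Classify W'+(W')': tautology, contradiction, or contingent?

W'+(W')'
= W'+W   [double negation]
= 1   [complement]

tautology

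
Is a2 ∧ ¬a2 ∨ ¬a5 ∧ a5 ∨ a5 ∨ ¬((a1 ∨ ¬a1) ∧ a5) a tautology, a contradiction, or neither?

tautology

a2 ∧ ¬a2 ∨ ¬a5 ∧ a5 ∨ a5 ∨ ¬((a1 ∨ ¬a1) ∧ a5)
= a2 ∧ ¬a2 ∨ ¬a5 ∧ a5 ∨ a5 ∨ ¬a5   (complement / identity)
= a2 ∧ ¬a2 ∨ a5 ∨ ¬a5   (complement / identity)
= a5 ∨ ¬a5   (complement / identity)
= True   (complement)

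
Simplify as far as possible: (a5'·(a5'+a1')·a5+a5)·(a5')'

a5

(a5'·(a5'+a1')·a5+a5)·(a5')'
= (a5'·a5+a5)·(a5')'   — absorption
= (a5'·a5+a5)·a5   — double negation
= a5·a5   — complement / identity
= a5   — idempotence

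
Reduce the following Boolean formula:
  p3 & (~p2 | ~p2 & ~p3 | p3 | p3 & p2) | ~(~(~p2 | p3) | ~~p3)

p3 & (~p2 | ~p2 & ~p3 | p3 | p3 & p2) | ~(~(~p2 | p3) | ~~p3)
= p3 & (~p2 | ~p2 & ~p3 | p3 | p3 & p2) | (~p2 | p3) & ~p3   — De Morgan
= p3 & (~p2 | p3 | p3 & p2) | (~p2 | p3) & ~p3   — absorption
= p3 & (~p2 | p3) | (~p2 | p3) & ~p3   — absorption
= ~p2 | p3   — distribution

~p2 | p3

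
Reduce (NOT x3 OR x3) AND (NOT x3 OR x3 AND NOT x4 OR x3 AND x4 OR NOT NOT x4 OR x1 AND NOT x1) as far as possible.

(NOT x3 OR x3) AND (NOT x3 OR x3 AND NOT x4 OR x3 AND x4 OR NOT NOT x4 OR x1 AND NOT x1)
= (NOT x3 OR x3) AND (NOT x3 OR x3 AND NOT x4 OR x3 AND x4 OR NOT NOT x4)   — complement / identity
= (NOT x3 OR x3) AND (NOT x3 OR x3 AND NOT x4 OR x3 AND x4 OR x4)   — double negation
= (NOT x3 OR x3) AND (NOT x3 OR x3 OR x4)   — distribution
= NOT x3 OR x3   — absorption
= TRUE   — complement

TRUE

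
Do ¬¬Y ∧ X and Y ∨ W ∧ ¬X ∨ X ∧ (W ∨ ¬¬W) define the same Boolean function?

E1: ¬¬Y ∧ X
    = Y ∧ X
E2: Y ∨ W ∧ ¬X ∨ X ∧ (W ∨ ¬¬W)
    = Y ∨ W ∧ ¬X ∨ X ∧ (W ∨ W)
    = Y ∨ W ∧ ¬X ∨ X ∧ W
    = Y ∨ W
These differ: at W=1, X=0, Y=1, E1 = 0 but E2 = 1.

No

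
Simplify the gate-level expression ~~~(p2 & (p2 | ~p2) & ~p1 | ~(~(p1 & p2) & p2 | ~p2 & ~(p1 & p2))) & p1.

~p2 & p1

~~~(p2 & (p2 | ~p2) & ~p1 | ~(~(p1 & p2) & p2 | ~p2 & ~(p1 & p2))) & p1
= ~~~(p2 & (p2 | ~p2) & ~p1 | ~~(p1 & p2)) & p1
= ~~~(p2 & (p2 | ~p2) & ~p1 | p1 & p2) & p1
= ~~~(p2 & ~p1 | p1 & p2) & p1
= ~~~p2 & p1
= ~p2 & p1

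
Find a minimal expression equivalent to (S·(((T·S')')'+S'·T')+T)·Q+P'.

(S·(((T·S')')'+S'·T')+T)·Q+P'
= (S·(T·S'+S'·T')+T)·Q+P'   [double negation]
= (S·S'+T)·Q+P'   [distribution]
= T·Q+P'   [complement / identity]

T·Q+P'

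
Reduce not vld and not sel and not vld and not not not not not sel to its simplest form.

not vld and not sel and not vld and not not not not not sel
= not vld and not sel and not vld and not not not sel   (double negation)
= not vld and not sel and not vld and not sel   (double negation)
= not vld and not sel   (idempotence)

not vld and not sel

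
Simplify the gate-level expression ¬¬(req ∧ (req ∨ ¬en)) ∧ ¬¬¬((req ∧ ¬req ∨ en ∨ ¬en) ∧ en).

req ∧ ¬en

¬¬(req ∧ (req ∨ ¬en)) ∧ ¬¬¬((req ∧ ¬req ∨ en ∨ ¬en) ∧ en)
= ¬¬req ∧ ¬¬¬((req ∧ ¬req ∨ en ∨ ¬en) ∧ en)   [absorption]
= ¬¬req ∧ ¬¬¬((en ∨ ¬en) ∧ en)   [complement / identity]
= ¬¬req ∧ ¬¬¬en   [complement / identity]
= req ∧ ¬¬¬en   [double negation]
= req ∧ ¬en   [double negation]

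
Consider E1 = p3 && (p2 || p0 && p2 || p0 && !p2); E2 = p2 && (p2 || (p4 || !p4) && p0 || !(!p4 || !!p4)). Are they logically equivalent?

No

E1: p3 && (p2 || p0 && p2 || p0 && !p2)
    = p3 && (p2 || p0)   (distribution)
E2: p2 && (p2 || (p4 || !p4) && p0 || !(!p4 || !!p4))
    = p2 && (p2 || (p4 || !p4) && p0 || p4 && !p4)   (De Morgan)
    = p2 && (p2 || (p4 || !p4) && p0)   (complement / identity)
    = p2 && (p2 || p0)   (complement / identity)
    = p2   (absorption)
These differ: at p0=1, p2=1, p3=0, p4=0, E1 = 0 but E2 = 1.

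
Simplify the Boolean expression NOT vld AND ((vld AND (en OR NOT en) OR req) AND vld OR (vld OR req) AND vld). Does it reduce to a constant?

NOT vld AND ((vld AND (en OR NOT en) OR req) AND vld OR (vld OR req) AND vld)
= NOT vld AND ((vld OR req) AND vld OR (vld OR req) AND vld)   — complement / identity
= NOT vld AND (vld OR req) AND vld   — idempotence
= NOT vld AND vld   — absorption
= FALSE   — complement

FALSE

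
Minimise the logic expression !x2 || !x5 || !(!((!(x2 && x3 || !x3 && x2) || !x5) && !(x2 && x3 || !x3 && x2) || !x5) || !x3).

!x2 || !x5 || !(!((!(x2 && x3 || !x3 && x2) || !x5) && !(x2 && x3 || !x3 && x2) || !x5) || !x3)
= !x2 || !x5 || !(!(!(x2 && x3 || !x3 && x2) || !x5) || !x3)   [absorption]
= !x2 || !x5 || (!(x2 && x3 || !x3 && x2) || !x5) && x3   [De Morgan]
= !x2 || !x5 || (!x2 || !x5) && x3   [distribution]
= !x2 || !x5   [absorption]

!x2 || !x5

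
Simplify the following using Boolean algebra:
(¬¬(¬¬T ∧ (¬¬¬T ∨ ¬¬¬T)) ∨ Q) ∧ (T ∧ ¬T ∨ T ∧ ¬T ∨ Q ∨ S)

(¬¬(¬¬T ∧ (¬¬¬T ∨ ¬¬¬T)) ∨ Q) ∧ (T ∧ ¬T ∨ T ∧ ¬T ∨ Q ∨ S)
= (¬¬(¬¬T ∧ (¬¬¬T ∨ ¬¬¬T)) ∨ Q) ∧ (T ∧ ¬T ∨ Q ∨ S)   [complement / identity]
= (¬¬(¬¬T ∧ ¬¬¬T) ∨ Q) ∧ (T ∧ ¬T ∨ Q ∨ S)   [idempotence]
= (¬(¬T ∨ ¬¬T) ∨ Q) ∧ (T ∧ ¬T ∨ Q ∨ S)   [De Morgan]
= (T ∧ ¬T ∨ Q) ∧ (T ∧ ¬T ∨ Q ∨ S)   [De Morgan]
= T ∧ ¬T ∨ Q   [absorption]
= Q   [complement / identity]

Q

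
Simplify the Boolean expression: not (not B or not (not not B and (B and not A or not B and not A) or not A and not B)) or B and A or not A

not (not B or not (not not B and (B and not A or not B and not A) or not A and not B)) or B and A or not A
= not (not B or not (not not B and not A or not A and not B)) or B and A or not A   [distribution]
= not (not B or not (B and not A or not A and not B)) or B and A or not A   [double negation]
= B and (B and not A or not A and not B) or B and A or not A   [De Morgan]
= B and not A or B and A or not A   [distribution]
= B or not A   [distribution]

B or not A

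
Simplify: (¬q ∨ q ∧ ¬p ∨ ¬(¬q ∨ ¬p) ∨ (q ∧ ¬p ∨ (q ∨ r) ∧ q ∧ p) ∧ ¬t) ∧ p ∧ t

(¬q ∨ q ∧ ¬p ∨ ¬(¬q ∨ ¬p) ∨ (q ∧ ¬p ∨ (q ∨ r) ∧ q ∧ p) ∧ ¬t) ∧ p ∧ t
= (¬q ∨ q ∧ ¬p ∨ ¬(¬q ∨ ¬p) ∨ (q ∧ ¬p ∨ q ∧ p) ∧ ¬t) ∧ p ∧ t   — absorption
= (¬q ∨ q ∧ ¬p ∨ q ∧ p ∨ (q ∧ ¬p ∨ q ∧ p) ∧ ¬t) ∧ p ∧ t   — De Morgan
= (¬q ∨ q ∧ ¬p ∨ q ∧ p) ∧ p ∧ t   — absorption
= (¬q ∨ q) ∧ p ∧ t   — distribution
= p ∧ t   — complement / identity

p ∧ t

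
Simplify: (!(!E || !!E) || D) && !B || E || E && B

D && !B || E

(!(!E || !!E) || D) && !B || E || E && B
= (E && !E || D) && !B || E || E && B
= D && !B || E || E && B
= D && !B || E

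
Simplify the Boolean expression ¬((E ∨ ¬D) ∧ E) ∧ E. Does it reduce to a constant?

¬((E ∨ ¬D) ∧ E) ∧ E
= ¬E ∧ E   [absorption]
= False   [complement]

False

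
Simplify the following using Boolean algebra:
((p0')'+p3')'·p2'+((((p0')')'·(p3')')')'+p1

p0'·p3+p1

((p0')'+p3')'·p2'+((((p0')')'·(p3')')')'+p1
= ((p0')'+p3')'·p2'+((p0')'+p3')'+p1   [De Morgan]
= ((p0')'+p3')'+p1   [absorption]
= p0'·p3+p1   [De Morgan]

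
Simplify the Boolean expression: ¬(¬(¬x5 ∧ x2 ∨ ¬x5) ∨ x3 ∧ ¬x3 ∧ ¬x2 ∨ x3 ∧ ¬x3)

¬x5

¬(¬(¬x5 ∧ x2 ∨ ¬x5) ∨ x3 ∧ ¬x3 ∧ ¬x2 ∨ x3 ∧ ¬x3)
= ¬(¬(¬x5 ∧ x2 ∨ ¬x5) ∨ x3 ∧ ¬x3)
= ¬¬(¬x5 ∧ x2 ∨ ¬x5)
= ¬x5 ∧ x2 ∨ ¬x5
= ¬x5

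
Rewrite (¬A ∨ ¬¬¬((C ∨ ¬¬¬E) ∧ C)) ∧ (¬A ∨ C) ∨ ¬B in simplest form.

(¬A ∨ ¬¬¬((C ∨ ¬¬¬E) ∧ C)) ∧ (¬A ∨ C) ∨ ¬B
= (¬A ∨ ¬¬¬((C ∨ ¬E) ∧ C)) ∧ (¬A ∨ C) ∨ ¬B   — double negation
= ¬¬¬((C ∨ ¬E) ∧ C) ∧ C ∨ ¬A ∨ ¬B   — distribution
= ¬¬¬C ∧ C ∨ ¬A ∨ ¬B   — absorption
= ¬C ∧ C ∨ ¬A ∨ ¬B   — double negation
= ¬A ∨ ¬B   — complement / identity

¬A ∨ ¬B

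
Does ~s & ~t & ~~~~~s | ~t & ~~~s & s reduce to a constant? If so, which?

~s & ~t & ~~~~~s | ~t & ~~~s & s
= ~s & ~t & ~~~s | ~t & ~~~s & s   [double negation]
= ~t & ~~~s   [distribution]
= ~t & ~s   [double negation]
This depends on s, t, so it is not a constant.

no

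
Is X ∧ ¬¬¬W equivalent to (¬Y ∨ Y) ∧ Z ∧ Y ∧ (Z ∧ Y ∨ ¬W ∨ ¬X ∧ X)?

E1: X ∧ ¬¬¬W
    = X ∧ ¬W   [double negation]
E2: (¬Y ∨ Y) ∧ Z ∧ Y ∧ (Z ∧ Y ∨ ¬W ∨ ¬X ∧ X)
    = Z ∧ Y ∧ (Z ∧ Y ∨ ¬W ∨ ¬X ∧ X)   [complement / identity]
    = Z ∧ Y ∧ (Z ∧ Y ∨ ¬W)   [complement / identity]
    = Z ∧ Y   [absorption]
These differ: at W=0, X=1, Y=1, Z=0, E1 = 1 but E2 = 0.

No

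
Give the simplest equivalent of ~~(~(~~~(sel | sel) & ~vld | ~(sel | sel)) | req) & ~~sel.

~~(~(~~~(sel | sel) & ~vld | ~(sel | sel)) | req) & ~~sel
= ~~(~(~(sel | sel) & ~vld | ~(sel | sel)) | req) & ~~sel   [double negation]
= ~~(~~(sel | sel) | req) & ~~sel   [absorption]
= (~~(sel | sel) | req) & ~~sel   [double negation]
= (~~sel | req) & ~~sel   [idempotence]
= ~~sel   [absorption]
= sel   [double negation]

sel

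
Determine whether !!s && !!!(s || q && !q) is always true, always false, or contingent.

always false

!!s && !!!(s || q && !q)
= s && !!!(s || q && !q)   (double negation)
= s && !!!s   (complement / identity)
= s && !s   (double negation)
= false   (complement)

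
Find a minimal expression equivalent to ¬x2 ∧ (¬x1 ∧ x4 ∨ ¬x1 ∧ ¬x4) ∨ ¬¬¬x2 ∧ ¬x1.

¬x2 ∧ ¬x1

¬x2 ∧ (¬x1 ∧ x4 ∨ ¬x1 ∧ ¬x4) ∨ ¬¬¬x2 ∧ ¬x1
= ¬x2 ∧ ¬x1 ∨ ¬¬¬x2 ∧ ¬x1   [distribution]
= ¬x2 ∧ ¬x1 ∨ ¬x2 ∧ ¬x1   [double negation]
= ¬x2 ∧ ¬x1   [idempotence]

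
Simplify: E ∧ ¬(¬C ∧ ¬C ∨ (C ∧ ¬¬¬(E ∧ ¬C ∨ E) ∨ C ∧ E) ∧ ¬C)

E ∧ ¬(¬C ∧ ¬C ∨ (C ∧ ¬¬¬(E ∧ ¬C ∨ E) ∨ C ∧ E) ∧ ¬C)
= E ∧ ¬(¬C ∧ ¬C ∨ (C ∧ ¬(E ∧ ¬C ∨ E) ∨ C ∧ E) ∧ ¬C)   — double negation
= E ∧ ¬(¬C ∧ ¬C ∨ (C ∧ ¬E ∨ C ∧ E) ∧ ¬C)   — absorption
= E ∧ ¬(¬C ∧ ¬C ∨ C ∧ ¬C)   — distribution
= E ∧ ¬¬C   — distribution
= E ∧ C   — double negation

E ∧ C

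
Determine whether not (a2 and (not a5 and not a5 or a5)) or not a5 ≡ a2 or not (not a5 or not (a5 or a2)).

No

E1: not (a2 and (not a5 and not a5 or a5)) or not a5
    = not (a2 and (not a5 or a5)) or not a5   (idempotence)
    = not a2 or not a5   (complement / identity)
E2: a2 or not (not a5 or not (a5 or a2))
    = a2 or a5 and (a5 or a2)   (De Morgan)
    = a2 or a5   (absorption)
These differ: at a2=0, a5=0, E1 = 1 but E2 = 0.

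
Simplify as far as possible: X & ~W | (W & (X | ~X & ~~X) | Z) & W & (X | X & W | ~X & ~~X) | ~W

X & ~W | (W & (X | ~X & ~~X) | Z) & W & (X | X & W | ~X & ~~X) | ~W
= X & ~W | (W & (X | ~X & ~~X) | Z) & W & (X | ~X & ~~X) | ~W   — absorption
= X & ~W | W & (X | ~X & ~~X) | ~W   — absorption
= X & ~W | W & (X | ~X & X) | ~W   — double negation
= X & ~W | W & X | ~W   — complement / identity
= X | ~W   — distribution

X | ~W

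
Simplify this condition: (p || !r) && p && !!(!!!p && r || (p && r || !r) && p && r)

(p || !r) && p && !!(!!!p && r || (p && r || !r) && p && r)
= (p || !r) && p && !!(!p && r || (p && r || !r) && p && r)   (double negation)
= (p || !r) && p && !!(!p && r || p && r)   (absorption)
= (p || !r) && p && !!r   (distribution)
= p && !!r   (absorption)
= p && r   (double negation)

p && r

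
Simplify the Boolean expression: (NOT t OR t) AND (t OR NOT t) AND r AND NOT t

r AND NOT t

(NOT t OR t) AND (t OR NOT t) AND r AND NOT t
= (NOT t OR t) AND r AND NOT t   [complement / identity]
= r AND NOT t   [complement / identity]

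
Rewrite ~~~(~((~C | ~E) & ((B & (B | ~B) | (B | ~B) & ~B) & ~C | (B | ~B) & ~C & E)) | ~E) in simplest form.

~C & E

~~~(~((~C | ~E) & ((B & (B | ~B) | (B | ~B) & ~B) & ~C | (B | ~B) & ~C & E)) | ~E)
= ~~~(~((~C | ~E) & ((B | ~B) & ~C | (B | ~B) & ~C & E)) | ~E)   — distribution
= ~~~(~((~C | ~E) & (B | ~B) & ~C) | ~E)   — absorption
= ~~~(~((~C | ~E) & ~C) | ~E)   — complement / identity
= ~~~(~~C | ~E)   — absorption
= ~(~~C | ~E)   — double negation
= ~C & E   — De Morgan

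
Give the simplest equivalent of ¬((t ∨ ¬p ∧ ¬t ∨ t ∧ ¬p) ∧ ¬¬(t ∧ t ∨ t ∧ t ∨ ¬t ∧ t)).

¬t

¬((t ∨ ¬p ∧ ¬t ∨ t ∧ ¬p) ∧ ¬¬(t ∧ t ∨ t ∧ t ∨ ¬t ∧ t))
= ¬((t ∨ ¬p) ∧ ¬¬(t ∧ t ∨ t ∧ t ∨ ¬t ∧ t))   [distribution]
= ¬((t ∨ ¬p) ∧ ¬¬(t ∧ t ∨ ¬t ∧ t))   [idempotence]
= ¬((t ∨ ¬p) ∧ ¬¬t)   [distribution]
= ¬((t ∨ ¬p) ∧ t)   [double negation]
= ¬t   [absorption]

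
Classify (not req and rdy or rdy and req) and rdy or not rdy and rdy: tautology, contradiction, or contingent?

contingent

(not req and rdy or rdy and req) and rdy or not rdy and rdy
= rdy and rdy or not rdy and rdy
= rdy
This depends on rdy, so it is not a constant.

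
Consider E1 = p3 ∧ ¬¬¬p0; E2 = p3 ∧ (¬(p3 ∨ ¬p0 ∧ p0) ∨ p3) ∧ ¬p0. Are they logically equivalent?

E1: p3 ∧ ¬¬¬p0
    = p3 ∧ ¬p0   (double negation)
E2: p3 ∧ (¬(p3 ∨ ¬p0 ∧ p0) ∨ p3) ∧ ¬p0
    = p3 ∧ (¬p3 ∨ p3) ∧ ¬p0   (complement / identity)
    = p3 ∧ ¬p0   (complement / identity)
Both reduce to p3 ∧ ¬p0, so they are equivalent.

Yes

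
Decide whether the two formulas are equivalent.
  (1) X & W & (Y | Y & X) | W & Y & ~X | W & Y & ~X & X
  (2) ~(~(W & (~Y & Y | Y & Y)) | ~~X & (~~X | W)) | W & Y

E1: X & W & (Y | Y & X) | W & Y & ~X | W & Y & ~X & X
    = X & W & (Y | Y & X) | W & Y & ~X   (absorption)
    = X & W & Y | W & Y & ~X   (absorption)
    = W & Y   (distribution)
E2: ~(~(W & (~Y & Y | Y & Y)) | ~~X & (~~X | W)) | W & Y
    = ~(~(W & Y) | ~~X & (~~X | W)) | W & Y   (distribution)
    = ~(~(W & Y) | ~~X) | W & Y   (absorption)
    = W & Y & ~X | W & Y   (De Morgan)
    = W & Y   (absorption)
Both reduce to W & Y, so they are equivalent.

Yes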